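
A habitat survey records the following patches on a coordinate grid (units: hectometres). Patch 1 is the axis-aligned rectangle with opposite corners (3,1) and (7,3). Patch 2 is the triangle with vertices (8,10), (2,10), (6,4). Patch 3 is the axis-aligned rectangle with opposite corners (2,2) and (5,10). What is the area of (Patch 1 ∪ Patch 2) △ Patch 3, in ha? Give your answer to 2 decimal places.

32.50

|Patch 1 ∪ Patch 2| = 26.
|(Patch 1 ∪ Patch 2) ∩ Patch 3| = 8.75.
|(Patch 1 ∪ Patch 2) △ Patch 3| = 26 + 24 − 17.5 = 32.50.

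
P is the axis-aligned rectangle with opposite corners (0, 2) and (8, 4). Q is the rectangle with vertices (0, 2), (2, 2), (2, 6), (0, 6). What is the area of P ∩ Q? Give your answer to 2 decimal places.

|P∩Q|: x∈[0,2], y∈[2,4] → 2·2 = 4.

4.00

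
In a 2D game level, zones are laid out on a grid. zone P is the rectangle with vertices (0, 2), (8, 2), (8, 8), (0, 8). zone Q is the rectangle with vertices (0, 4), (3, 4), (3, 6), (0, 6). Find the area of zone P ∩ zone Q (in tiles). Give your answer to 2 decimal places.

|zone P∩zone Q|: x∈[0,3], y∈[4,6] → 3·2 = 6.

6.00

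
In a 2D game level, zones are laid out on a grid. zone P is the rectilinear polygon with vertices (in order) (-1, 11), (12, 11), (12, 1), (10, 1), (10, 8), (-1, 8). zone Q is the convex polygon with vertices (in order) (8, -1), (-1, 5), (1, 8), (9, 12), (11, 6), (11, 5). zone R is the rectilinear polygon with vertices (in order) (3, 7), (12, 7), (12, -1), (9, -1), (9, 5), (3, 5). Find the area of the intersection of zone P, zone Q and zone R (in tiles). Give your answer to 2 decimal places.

2.83

The intersection is the polygon with vertices (11,6), (11,5), (10,3), (10,7), (10.667,7).
By the shoelace formula its area is 2.83.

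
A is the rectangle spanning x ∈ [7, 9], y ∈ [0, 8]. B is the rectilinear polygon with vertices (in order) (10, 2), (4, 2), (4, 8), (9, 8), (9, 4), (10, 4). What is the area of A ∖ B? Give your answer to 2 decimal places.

4.00

|A| = 16, |A∩B| = 12.
|A ∖ B| = |A| − |A∩B| = 16 − 12 = 4.00.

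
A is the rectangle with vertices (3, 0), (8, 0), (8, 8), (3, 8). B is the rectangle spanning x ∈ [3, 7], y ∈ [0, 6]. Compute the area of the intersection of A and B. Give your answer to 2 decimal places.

|A∩B|: x∈[3,7], y∈[0,6] → 4·6 = 24.

24.00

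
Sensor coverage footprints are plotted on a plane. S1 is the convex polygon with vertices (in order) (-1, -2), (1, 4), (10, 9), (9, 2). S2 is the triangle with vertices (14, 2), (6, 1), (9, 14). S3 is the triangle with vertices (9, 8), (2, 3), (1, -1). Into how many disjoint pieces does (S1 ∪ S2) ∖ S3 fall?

1

(S1 ∪ S2) ∖ S3 is a single connected region.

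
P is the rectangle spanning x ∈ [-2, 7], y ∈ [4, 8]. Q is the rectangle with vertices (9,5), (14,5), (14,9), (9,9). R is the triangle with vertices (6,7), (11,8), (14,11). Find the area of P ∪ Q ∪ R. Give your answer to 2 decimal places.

By inclusion–exclusion:
Individual areas: |P| = 36, |Q| = 20, |R| = 6.
|P∩Q| = 0 (no overlap).
|P∩R| = 0.15.
|Q∩R| = 2.65.
|P∩Q∩R| = 0.
|P ∪ Q ∪ R| = 62 − 2.8 + 0 = 59.20.

59.20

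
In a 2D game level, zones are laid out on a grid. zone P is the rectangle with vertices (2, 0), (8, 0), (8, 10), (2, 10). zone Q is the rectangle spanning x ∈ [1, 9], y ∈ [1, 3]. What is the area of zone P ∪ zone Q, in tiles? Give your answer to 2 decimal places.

By inclusion–exclusion:
Individual areas: |zone P| = 60, |zone Q| = 16.
|zone P∩zone Q|: x∈[2,8], y∈[1,3] → 6·2 = 12.
|zone P ∪ zone Q| = 76 − 12 = 64.00.

64.00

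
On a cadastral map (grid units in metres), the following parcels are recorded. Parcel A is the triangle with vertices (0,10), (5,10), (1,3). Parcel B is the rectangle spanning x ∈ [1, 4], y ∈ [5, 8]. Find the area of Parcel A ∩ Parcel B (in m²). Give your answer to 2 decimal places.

The intersection is the polygon with vertices (2.143,5), (1,5), (1,8), (3.857,8).
By the shoelace formula its area is 6.00.

6.00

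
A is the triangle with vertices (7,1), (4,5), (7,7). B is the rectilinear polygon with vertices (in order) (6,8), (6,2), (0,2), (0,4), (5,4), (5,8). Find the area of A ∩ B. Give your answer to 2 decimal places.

The intersection is the polygon with vertices (4.75,4), (5,4), (5,5.667), (6,6.333), (6,2.333).
By the shoelace formula its area is 3.04.

3.04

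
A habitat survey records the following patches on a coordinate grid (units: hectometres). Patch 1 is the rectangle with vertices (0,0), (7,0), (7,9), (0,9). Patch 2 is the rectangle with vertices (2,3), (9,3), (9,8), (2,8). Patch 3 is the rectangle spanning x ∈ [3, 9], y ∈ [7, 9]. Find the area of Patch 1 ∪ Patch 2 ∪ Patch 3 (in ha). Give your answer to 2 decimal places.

75.00

By inclusion–exclusion:
Individual areas: |Patch 1| = 63, |Patch 2| = 35, |Patch 3| = 12.
|Patch 1∩Patch 2|: x∈[2,7], y∈[3,8] → 5·5 = 25.
|Patch 1∩Patch 3|: x∈[3,7], y∈[7,9] → 4·2 = 8.
|Patch 2∩Patch 3|: x∈[3,9], y∈[7,8] → 6·1 = 6.
|Patch 1∩Patch 2∩Patch 3| = 4.
|Patch 1 ∪ Patch 2 ∪ Patch 3| = 110 − 39 + 4 = 75.00.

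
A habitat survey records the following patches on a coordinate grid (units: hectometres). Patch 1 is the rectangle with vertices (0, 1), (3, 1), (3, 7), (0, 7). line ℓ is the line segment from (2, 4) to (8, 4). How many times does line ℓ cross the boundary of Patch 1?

The segment meets the boundary at (3,4).

1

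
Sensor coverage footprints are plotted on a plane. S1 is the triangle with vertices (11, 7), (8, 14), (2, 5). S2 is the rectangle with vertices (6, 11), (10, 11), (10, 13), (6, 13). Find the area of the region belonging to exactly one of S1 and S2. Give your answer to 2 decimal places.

|S1| = 34.5, |S2| = 8, |S1∩S2| = 4.381.
|S1 △ S2| = |S1| + |S2| − 2·|S1∩S2| = 34.5 + 8 − 8.7619 = 33.74.

33.74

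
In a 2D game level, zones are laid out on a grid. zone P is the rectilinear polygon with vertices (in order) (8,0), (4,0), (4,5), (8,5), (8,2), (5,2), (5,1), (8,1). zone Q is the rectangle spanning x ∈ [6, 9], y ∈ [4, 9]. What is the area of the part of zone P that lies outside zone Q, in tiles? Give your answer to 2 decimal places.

|zone P| = 17, |zone P∩zone Q| = 2.
|zone P ∖ zone Q| = |zone P| − |zone P∩zone Q| = 17 − 2 = 15.00.

15.00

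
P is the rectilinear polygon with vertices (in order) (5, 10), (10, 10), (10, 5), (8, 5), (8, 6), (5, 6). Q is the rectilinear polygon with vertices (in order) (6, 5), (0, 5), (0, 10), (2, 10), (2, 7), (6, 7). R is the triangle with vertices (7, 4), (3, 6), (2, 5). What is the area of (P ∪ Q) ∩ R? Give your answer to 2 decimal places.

1.50

The region (P ∪ Q) ∩ R is the polygon with vertices (2,5), (3,6), (5,5).
By the shoelace formula its area is 1.50.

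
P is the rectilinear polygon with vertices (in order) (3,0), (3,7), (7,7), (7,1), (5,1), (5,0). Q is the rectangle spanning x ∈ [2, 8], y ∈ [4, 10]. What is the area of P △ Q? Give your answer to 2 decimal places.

|P| = 26, |Q| = 36, |P∩Q| = 12.
|P △ Q| = |P| + |Q| − 2·|P∩Q| = 26 + 36 − 24 = 38.00.

38.00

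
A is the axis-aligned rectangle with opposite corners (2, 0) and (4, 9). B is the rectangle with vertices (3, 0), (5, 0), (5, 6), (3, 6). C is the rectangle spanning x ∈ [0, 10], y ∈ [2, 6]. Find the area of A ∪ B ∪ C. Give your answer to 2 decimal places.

By inclusion–exclusion:
Individual areas: |A| = 18, |B| = 12, |C| = 40.
|A∩B|: x∈[3,4], y∈[0,6] → 1·6 = 6.
|A∩C|: x∈[2,4], y∈[2,6] → 2·4 = 8.
|B∩C|: x∈[3,5], y∈[2,6] → 2·4 = 8.
|A∩B∩C| = 4.
|A ∪ B ∪ C| = 70 − 22 + 4 = 52.00.

52.00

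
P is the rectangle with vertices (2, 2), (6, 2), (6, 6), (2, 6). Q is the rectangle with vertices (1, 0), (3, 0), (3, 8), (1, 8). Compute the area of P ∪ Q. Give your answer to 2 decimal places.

28.00

By inclusion–exclusion:
Individual areas: |P| = 16, |Q| = 16.
|P∩Q|: x∈[2,3], y∈[2,6] → 1·4 = 4.
|P ∪ Q| = 32 − 4 = 28.00.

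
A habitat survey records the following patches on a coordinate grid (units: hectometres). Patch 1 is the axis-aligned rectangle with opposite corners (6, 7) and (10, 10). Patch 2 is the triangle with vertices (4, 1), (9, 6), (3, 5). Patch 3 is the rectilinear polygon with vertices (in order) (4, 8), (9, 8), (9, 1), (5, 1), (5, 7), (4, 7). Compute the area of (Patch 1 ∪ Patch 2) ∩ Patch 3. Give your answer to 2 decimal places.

9.67

|Patch 1 ∪ Patch 2| = 24.5.
|(Patch 1 ∪ Patch 2) ∩ Patch 3| = 9.67.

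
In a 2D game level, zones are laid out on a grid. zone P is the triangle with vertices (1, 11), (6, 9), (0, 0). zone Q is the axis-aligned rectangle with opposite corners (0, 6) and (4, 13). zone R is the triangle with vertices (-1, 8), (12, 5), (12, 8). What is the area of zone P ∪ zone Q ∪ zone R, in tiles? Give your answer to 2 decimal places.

57.77

By inclusion–exclusion:
Individual areas: |zone P| = 28.5, |zone Q| = 28, |zone R| = 19.5.
|zone P∩zone Q| = 14.3364.
|zone P∩zone R| = 3.6739.
|zone Q∩zone R| = 2.7692.
|zone P∩zone Q∩zone R| = 2.5474.
|zone P ∪ zone Q ∪ zone R| = 76 − 20.7795 + 2.5474 = 57.77.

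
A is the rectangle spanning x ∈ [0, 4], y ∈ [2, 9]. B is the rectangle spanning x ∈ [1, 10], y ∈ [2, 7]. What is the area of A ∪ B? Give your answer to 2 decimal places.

58.00

By inclusion–exclusion:
Individual areas: |A| = 28, |B| = 45.
|A∩B|: x∈[1,4], y∈[2,7] → 3·5 = 15.
|A ∪ B| = 73 − 15 = 58.00.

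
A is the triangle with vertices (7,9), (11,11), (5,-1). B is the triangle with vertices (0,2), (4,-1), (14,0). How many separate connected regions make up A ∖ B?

2

A ∖ B splits into 2 disjoint pieces (area 17.2889, area 0.0016).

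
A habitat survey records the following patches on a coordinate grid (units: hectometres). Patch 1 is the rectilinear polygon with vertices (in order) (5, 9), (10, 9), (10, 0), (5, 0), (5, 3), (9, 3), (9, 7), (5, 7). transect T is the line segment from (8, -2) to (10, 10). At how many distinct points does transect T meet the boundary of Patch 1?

4

The segment meets the boundary at (9.833,9), (8.833,3), (9,4), (8.333,0).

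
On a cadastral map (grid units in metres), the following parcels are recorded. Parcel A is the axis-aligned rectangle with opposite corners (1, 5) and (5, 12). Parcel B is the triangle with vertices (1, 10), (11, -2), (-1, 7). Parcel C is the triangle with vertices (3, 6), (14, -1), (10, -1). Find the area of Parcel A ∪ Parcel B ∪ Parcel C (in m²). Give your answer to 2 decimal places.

By inclusion–exclusion:
Individual areas: |Parcel A| = 28, |Parcel B| = 27, |Parcel C| = 14.
|Parcel A∩Parcel B| = 10.2333.
|Parcel A∩Parcel C| = 0.2857.
|Parcel B∩Parcel C| = 4.0457.
|Parcel A∩Parcel B∩Parcel C| = 0.2857.
|Parcel A ∪ Parcel B ∪ Parcel C| = 69 − 14.5647 + 0.2857 = 54.72.

54.72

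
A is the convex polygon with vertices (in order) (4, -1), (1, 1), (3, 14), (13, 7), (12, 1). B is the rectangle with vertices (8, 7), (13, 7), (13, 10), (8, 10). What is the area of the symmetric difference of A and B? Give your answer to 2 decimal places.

|A| = 116, |B| = 15, |A∩B| = 8.5714.
|A △ B| = |A| + |B| − 2·|A∩B| = 116 + 15 − 17.1429 = 113.86.

113.86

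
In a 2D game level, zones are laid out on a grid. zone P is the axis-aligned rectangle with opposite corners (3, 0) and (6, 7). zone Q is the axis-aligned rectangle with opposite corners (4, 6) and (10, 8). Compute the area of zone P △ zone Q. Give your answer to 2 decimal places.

29.00

|zone P∩zone Q|: x∈[4,6], y∈[6,7] → 2·1 = 2.
|zone P △ zone Q| = |zone P| + |zone Q| − 2·|zone P∩zone Q| = 21 + 12 − 4 = 29.00.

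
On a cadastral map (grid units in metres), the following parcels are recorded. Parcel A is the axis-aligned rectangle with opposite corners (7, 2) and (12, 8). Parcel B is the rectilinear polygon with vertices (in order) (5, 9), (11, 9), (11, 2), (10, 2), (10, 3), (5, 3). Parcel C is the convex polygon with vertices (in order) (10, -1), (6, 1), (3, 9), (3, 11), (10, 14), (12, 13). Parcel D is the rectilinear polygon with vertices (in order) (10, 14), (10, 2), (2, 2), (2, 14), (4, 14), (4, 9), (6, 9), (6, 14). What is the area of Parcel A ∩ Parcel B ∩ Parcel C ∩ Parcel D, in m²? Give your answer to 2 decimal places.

15.00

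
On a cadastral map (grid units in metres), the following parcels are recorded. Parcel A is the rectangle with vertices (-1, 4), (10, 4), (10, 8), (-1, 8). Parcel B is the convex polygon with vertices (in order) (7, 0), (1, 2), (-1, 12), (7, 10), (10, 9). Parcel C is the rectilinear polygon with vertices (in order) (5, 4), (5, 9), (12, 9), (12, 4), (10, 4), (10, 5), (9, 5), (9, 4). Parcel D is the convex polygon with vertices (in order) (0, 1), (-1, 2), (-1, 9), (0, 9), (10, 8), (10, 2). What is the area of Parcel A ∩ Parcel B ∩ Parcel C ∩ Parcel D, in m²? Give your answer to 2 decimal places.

The intersection is the polygon with vertices (5,4), (5,8), (9.667,8), (8.333,4).
By the shoelace formula its area is 16.00.

16.00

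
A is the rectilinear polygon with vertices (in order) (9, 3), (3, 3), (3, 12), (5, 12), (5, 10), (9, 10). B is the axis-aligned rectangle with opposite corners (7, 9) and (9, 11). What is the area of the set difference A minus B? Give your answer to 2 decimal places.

44.00

|A| = 46, |A∩B| = 2.
|A ∖ B| = |A| − |A∩B| = 46 − 2 = 44.00.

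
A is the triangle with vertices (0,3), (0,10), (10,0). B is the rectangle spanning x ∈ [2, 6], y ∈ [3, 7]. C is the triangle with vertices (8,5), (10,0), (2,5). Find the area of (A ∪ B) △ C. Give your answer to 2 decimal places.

|A ∪ B| = 39.5.
|(A ∪ B) ∩ C| = 8.
|(A ∪ B) △ C| = 39.5 + 15 − 16 = 38.50.

38.50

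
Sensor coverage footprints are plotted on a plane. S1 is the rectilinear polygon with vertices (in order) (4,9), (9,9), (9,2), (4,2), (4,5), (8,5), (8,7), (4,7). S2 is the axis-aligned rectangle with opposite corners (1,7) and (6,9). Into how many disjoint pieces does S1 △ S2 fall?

S1 △ S2 splits into 2 disjoint pieces (area 23, area 6).

2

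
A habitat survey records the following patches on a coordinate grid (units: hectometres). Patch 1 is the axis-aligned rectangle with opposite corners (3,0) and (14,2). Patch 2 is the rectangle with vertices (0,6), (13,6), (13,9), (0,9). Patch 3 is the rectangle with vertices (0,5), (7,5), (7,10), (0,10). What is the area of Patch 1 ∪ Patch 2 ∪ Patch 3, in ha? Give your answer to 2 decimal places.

By inclusion–exclusion:
Individual areas: |Patch 1| = 22, |Patch 2| = 39, |Patch 3| = 35.
|Patch 1∩Patch 2| = 0 (no overlap).
|Patch 1∩Patch 3| = 0 (no overlap).
|Patch 2∩Patch 3|: x∈[0,7], y∈[6,9] → 7·3 = 21.
|Patch 1∩Patch 2∩Patch 3| = 0.
|Patch 1 ∪ Patch 2 ∪ Patch 3| = 96 − 21 + 0 = 75.00.

75.00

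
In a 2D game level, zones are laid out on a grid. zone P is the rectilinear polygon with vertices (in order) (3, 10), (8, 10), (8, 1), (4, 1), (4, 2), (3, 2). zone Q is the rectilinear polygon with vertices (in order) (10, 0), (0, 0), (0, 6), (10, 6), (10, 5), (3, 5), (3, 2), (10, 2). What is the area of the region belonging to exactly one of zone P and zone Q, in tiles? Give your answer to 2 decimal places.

65.00

|zone P| = 44, |zone Q| = 39, |zone P∩zone Q| = 9.
|zone P △ zone Q| = |zone P| + |zone Q| − 2·|zone P∩zone Q| = 44 + 39 − 18 = 65.00.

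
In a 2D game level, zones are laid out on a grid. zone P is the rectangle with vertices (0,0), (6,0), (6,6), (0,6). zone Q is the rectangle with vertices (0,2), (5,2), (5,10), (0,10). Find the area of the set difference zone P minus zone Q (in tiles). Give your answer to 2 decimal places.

16.00

|zone P∩zone Q|: x∈[0,5], y∈[2,6] → 5·4 = 20.
|zone P| = 36.
|zone P ∖ zone Q| = |zone P| − |zone P∩zone Q| = 36 − 20 = 16.00.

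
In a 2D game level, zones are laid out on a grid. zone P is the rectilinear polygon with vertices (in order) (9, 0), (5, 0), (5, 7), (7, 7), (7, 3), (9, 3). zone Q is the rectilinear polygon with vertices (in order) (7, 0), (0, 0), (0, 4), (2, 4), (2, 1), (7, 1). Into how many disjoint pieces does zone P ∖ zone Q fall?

1

zone P ∖ zone Q is a single connected region.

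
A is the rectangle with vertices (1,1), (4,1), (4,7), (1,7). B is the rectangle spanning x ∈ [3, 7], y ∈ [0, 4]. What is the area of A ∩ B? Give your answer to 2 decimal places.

|A∩B|: x∈[3,4], y∈[1,4] → 1·3 = 3.

3.00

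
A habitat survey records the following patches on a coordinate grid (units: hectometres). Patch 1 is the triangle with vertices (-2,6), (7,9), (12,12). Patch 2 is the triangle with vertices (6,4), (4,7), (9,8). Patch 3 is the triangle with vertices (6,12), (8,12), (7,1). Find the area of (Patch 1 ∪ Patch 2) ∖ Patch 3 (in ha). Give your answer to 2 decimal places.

11.03

|Patch 1 ∪ Patch 2| = 14.5.
|(Patch 1 ∪ Patch 2) ∩ Patch 3| = 3.4709.
|(Patch 1 ∪ Patch 2) ∖ Patch 3| = 14.5 − 3.4709 = 11.03.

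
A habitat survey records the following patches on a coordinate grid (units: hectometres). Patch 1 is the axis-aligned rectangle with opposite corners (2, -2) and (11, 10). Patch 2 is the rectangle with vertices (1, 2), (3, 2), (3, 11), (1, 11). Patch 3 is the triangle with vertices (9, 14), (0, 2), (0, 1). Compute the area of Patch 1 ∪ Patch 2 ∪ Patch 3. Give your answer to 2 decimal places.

119.41

By inclusion–exclusion:
Individual areas: |Patch 1| = 108, |Patch 2| = 18, |Patch 3| = 4.5.
|Patch 1∩Patch 2|: x∈[2,3], y∈[2,10] → 1·8 = 8.
|Patch 1∩Patch 3| = 2.2607.
|Patch 2∩Patch 3| = 1.5556.
|Patch 1∩Patch 2∩Patch 3| = 0.7222.
|Patch 1 ∪ Patch 2 ∪ Patch 3| = 130.5 − 11.8162 + 0.7222 = 119.41.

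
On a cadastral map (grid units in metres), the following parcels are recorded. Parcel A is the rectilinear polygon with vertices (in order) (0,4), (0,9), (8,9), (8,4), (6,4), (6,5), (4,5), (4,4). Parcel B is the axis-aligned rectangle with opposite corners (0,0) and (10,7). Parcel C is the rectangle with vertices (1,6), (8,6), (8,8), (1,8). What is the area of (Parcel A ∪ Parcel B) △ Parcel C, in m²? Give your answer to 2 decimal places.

|Parcel A ∪ Parcel B| = 86.
|(Parcel A ∪ Parcel B) ∩ Parcel C| = 14.
|(Parcel A ∪ Parcel B) △ Parcel C| = 86 + 14 − 28 = 72.00.

72.00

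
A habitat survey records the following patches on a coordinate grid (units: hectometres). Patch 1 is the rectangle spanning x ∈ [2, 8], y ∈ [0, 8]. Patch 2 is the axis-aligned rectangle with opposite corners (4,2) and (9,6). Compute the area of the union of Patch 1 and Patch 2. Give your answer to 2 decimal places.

By inclusion–exclusion:
Individual areas: |Patch 1| = 48, |Patch 2| = 20.
|Patch 1∩Patch 2|: x∈[4,8], y∈[2,6] → 4·4 = 16.
|Patch 1 ∪ Patch 2| = 68 − 16 = 52.00.

52.00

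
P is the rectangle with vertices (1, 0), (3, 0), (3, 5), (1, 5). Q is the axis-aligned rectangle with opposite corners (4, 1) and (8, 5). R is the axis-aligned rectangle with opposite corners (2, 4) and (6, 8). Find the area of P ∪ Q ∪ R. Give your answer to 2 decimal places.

By inclusion–exclusion:
Individual areas: |P| = 10, |Q| = 16, |R| = 16.
|P∩Q| = 0 (no overlap).
|P∩R|: x∈[2,3], y∈[4,5] → 1·1 = 1.
|Q∩R|: x∈[4,6], y∈[4,5] → 2·1 = 2.
|P∩Q∩R| = 0.
|P ∪ Q ∪ R| = 42 − 3 + 0 = 39.00.

39.00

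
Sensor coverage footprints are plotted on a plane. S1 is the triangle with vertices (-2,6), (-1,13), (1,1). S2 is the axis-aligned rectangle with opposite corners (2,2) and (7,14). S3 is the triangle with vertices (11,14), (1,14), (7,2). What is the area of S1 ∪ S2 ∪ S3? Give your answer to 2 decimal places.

98.00

By inclusion–exclusion:
Individual areas: |S1| = 13, |S2| = 60, |S3| = 60.
|S1∩S2| = 0.
|S1∩S3| = 0.
|S2∩S3| = 35.
|S1∩S2∩S3| = 0.
|S1 ∪ S2 ∪ S3| = 133 − 35 + 0 = 98.00.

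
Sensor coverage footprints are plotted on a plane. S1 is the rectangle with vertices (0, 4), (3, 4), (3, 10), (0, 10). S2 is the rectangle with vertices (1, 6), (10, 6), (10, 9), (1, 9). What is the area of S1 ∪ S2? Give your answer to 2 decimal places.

39.00

By inclusion–exclusion:
Individual areas: |S1| = 18, |S2| = 27.
|S1∩S2|: x∈[1,3], y∈[6,9] → 2·3 = 6.
|S1 ∪ S2| = 45 − 6 = 39.00.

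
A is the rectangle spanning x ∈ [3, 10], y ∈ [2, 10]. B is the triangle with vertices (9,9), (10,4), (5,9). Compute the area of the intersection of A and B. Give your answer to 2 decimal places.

The intersection is the polygon with vertices (10,4), (5,9), (9,9).
By the shoelace formula its area is 10.00.

10.00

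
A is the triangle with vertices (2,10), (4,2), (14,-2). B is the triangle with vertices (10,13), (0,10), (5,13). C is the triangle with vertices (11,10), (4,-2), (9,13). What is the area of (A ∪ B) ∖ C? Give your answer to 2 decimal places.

38.97

|A ∪ B| = 43.5.
|(A ∪ B) ∩ C| = 4.5319.
|(A ∪ B) ∖ C| = 43.5 − 4.5319 = 38.97.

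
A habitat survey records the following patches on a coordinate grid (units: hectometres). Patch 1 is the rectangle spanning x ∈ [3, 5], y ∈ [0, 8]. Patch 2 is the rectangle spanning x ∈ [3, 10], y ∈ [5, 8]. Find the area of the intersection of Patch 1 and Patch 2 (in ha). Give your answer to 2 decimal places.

|Patch 1∩Patch 2|: x∈[3,5], y∈[5,8] → 2·3 = 6.

6.00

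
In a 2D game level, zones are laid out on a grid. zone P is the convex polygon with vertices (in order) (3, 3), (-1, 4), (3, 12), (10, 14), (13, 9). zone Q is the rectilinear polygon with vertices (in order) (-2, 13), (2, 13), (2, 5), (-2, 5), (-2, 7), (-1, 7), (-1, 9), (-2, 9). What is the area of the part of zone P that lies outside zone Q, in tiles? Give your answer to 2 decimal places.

|zone P| = 83.5, |zone P∩zone Q| = 6.25.
|zone P ∖ zone Q| = |zone P| − |zone P∩zone Q| = 83.5 − 6.25 = 77.25.

77.25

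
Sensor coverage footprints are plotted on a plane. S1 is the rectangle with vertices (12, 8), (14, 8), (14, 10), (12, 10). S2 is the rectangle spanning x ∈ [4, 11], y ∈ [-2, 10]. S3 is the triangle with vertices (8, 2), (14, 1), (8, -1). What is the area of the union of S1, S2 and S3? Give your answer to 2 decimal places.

By inclusion–exclusion:
Individual areas: |S1| = 4, |S2| = 84, |S3| = 9.
|S1∩S2| = 0 (no overlap).
|S1∩S3| = 0.
|S2∩S3| = 6.75.
|S1∩S2∩S3| = 0.
|S1 ∪ S2 ∪ S3| = 97 − 6.75 + 0 = 90.25.

90.25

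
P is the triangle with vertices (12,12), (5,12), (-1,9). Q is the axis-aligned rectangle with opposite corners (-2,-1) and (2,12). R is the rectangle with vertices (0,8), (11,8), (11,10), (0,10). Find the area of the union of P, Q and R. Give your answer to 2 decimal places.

79.08

By inclusion–exclusion:
Individual areas: |P| = 10.5, |Q| = 52, |R| = 22.
|P∩Q| = 1.2115.
|P∩R| = 1.0321.
|Q∩R|: x∈[0,2], y∈[8,10] → 2·2 = 4.
|P∩Q∩R| = 0.8269.
|P ∪ Q ∪ R| = 84.5 − 6.2436 + 0.8269 = 79.08.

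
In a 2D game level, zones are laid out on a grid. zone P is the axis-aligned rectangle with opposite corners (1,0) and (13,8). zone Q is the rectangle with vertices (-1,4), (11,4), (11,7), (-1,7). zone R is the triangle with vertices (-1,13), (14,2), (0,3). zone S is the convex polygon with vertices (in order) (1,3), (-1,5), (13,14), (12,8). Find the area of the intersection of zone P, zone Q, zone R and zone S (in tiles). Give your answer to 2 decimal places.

The intersection is the polygon with vertices (8.184,6.265), (3.2,4), (1,4), (1,6.286), (2.111,7), (7.182,7).
By the shoelace formula its area is 15.14.

15.14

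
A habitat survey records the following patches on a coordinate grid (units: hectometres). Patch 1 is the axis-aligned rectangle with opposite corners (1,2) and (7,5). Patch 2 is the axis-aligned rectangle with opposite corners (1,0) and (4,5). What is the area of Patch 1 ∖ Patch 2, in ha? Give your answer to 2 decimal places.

|Patch 1∩Patch 2|: x∈[1,4], y∈[2,5] → 3·3 = 9.
|Patch 1| = 18.
|Patch 1 ∖ Patch 2| = |Patch 1| − |Patch 1∩Patch 2| = 18 − 9 = 9.00.

9.00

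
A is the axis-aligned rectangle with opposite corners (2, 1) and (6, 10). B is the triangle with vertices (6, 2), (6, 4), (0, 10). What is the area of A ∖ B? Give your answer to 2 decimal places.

30.67

|A| = 36, |A∩B| = 5.3333.
|A ∖ B| = |A| − |A∩B| = 36 − 5.3333 = 30.67.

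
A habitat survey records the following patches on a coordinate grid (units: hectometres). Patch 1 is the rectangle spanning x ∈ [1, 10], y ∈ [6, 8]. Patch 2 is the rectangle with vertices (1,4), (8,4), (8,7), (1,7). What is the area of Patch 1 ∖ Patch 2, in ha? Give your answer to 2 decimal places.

11.00

|Patch 1∩Patch 2|: x∈[1,8], y∈[6,7] → 7·1 = 7.
|Patch 1| = 18.
|Patch 1 ∖ Patch 2| = |Patch 1| − |Patch 1∩Patch 2| = 18 − 7 = 11.00.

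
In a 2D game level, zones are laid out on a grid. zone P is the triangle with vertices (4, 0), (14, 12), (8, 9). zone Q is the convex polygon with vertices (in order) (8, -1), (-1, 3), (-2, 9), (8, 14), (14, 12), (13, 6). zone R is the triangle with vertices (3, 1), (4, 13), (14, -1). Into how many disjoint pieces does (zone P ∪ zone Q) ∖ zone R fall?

(zone P ∪ zone Q) ∖ zone R splits into 3 disjoint pieces (area 2.7136, area 41.597, area 55.3632).

3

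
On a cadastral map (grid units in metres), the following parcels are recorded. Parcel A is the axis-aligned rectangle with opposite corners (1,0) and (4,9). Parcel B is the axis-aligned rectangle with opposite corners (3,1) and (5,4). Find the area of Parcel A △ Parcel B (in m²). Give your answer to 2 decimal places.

|Parcel A∩Parcel B|: x∈[3,4], y∈[1,4] → 1·3 = 3.
|Parcel A △ Parcel B| = |Parcel A| + |Parcel B| − 2·|Parcel A∩Parcel B| = 27 + 6 − 6 = 27.00.

27.00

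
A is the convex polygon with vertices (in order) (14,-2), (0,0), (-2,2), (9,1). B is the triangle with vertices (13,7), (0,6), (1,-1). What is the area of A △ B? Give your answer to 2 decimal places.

|A| = 26, |B| = 46, |A∩B| = 4.94.
|A △ B| = |A| + |B| − 2·|A∩B| = 26 + 46 − 9.88 = 62.12.

62.12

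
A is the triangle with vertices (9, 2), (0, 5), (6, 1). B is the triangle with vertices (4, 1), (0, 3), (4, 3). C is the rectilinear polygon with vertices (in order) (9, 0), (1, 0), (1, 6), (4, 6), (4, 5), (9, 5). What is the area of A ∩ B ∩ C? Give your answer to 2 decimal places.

The intersection is the polygon with vertices (4,3), (4,2.333), (3,3).
By the shoelace formula its area is 0.33.

0.33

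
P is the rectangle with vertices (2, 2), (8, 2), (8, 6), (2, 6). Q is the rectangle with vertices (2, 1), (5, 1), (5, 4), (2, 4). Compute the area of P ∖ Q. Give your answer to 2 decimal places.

|P∩Q|: x∈[2,5], y∈[2,4] → 3·2 = 6.
|P| = 24.
|P ∖ Q| = |P| − |P∩Q| = 24 − 6 = 18.00.

18.00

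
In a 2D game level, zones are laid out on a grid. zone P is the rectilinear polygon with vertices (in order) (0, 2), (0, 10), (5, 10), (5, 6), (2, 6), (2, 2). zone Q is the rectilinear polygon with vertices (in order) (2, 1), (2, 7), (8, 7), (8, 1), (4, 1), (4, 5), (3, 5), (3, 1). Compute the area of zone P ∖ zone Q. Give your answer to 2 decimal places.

|zone P| = 28, |zone P∩zone Q| = 3.
|zone P ∖ zone Q| = |zone P| − |zone P∩zone Q| = 28 − 3 = 25.00.

25.00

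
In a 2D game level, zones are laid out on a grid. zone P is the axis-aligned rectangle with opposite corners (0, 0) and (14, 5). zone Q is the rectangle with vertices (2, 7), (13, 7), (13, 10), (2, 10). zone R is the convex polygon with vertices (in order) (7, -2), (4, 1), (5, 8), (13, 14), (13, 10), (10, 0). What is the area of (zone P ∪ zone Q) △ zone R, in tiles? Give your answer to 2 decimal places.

|zone P ∪ zone Q| = 103.
|(zone P ∪ zone Q) ∩ zone R| = 52.1619.
|(zone P ∪ zone Q) △ zone R| = 103 + 82 − 104.3238 = 80.68.

80.68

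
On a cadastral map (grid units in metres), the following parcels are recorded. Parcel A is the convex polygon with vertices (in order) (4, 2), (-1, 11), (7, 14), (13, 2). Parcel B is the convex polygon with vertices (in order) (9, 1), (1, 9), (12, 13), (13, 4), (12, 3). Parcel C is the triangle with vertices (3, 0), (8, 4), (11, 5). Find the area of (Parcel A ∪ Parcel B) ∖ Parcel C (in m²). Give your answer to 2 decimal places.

117.92

|Parcel A ∪ Parcel B| = 120.7179.
|(Parcel A ∪ Parcel B) ∩ Parcel C| = 2.8.
|(Parcel A ∪ Parcel B) ∖ Parcel C| = 120.7179 − 2.8 = 117.92.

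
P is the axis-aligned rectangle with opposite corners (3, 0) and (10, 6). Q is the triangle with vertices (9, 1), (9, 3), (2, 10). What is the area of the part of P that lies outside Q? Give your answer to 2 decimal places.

|P| = 42, |P∩Q| = 5.2222.
|P ∖ Q| = |P| − |P∩Q| = 42 − 5.2222 = 36.78.

36.78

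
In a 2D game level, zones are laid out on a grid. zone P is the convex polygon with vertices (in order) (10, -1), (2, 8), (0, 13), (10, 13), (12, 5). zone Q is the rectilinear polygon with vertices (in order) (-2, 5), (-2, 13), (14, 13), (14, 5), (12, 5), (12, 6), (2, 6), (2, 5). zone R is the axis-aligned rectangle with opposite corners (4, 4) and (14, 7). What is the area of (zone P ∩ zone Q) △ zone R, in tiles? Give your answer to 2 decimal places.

80.10

|zone P ∩ zone Q| = 65.3472.
|(zone P ∩ zone Q) ∩ zone R| = 7.625.
|(zone P ∩ zone Q) △ zone R| = 65.3472 + 30 − 15.25 = 80.10.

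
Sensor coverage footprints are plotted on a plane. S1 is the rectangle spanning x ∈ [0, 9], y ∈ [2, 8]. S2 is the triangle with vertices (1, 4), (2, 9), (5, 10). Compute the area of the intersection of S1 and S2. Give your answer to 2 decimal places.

3.73

The intersection is the polygon with vertices (3.667,8), (1,4), (1.8,8).
By the shoelace formula its area is 3.73.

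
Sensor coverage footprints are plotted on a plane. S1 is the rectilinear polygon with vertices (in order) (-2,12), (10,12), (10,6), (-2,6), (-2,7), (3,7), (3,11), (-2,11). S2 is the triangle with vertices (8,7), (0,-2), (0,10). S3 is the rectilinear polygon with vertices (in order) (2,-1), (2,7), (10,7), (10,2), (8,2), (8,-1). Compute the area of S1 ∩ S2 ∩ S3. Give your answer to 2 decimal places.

The intersection is the polygon with vertices (3,7), (8,7), (7.111,6), (2,6), (2,7).
By the shoelace formula its area is 5.56.

5.56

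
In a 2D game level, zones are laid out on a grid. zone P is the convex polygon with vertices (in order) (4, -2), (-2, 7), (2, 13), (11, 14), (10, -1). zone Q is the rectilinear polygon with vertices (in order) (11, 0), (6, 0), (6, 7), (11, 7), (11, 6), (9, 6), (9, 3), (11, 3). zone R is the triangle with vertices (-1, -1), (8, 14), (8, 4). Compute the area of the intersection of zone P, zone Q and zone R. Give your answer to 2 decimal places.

The intersection is the polygon with vertices (6,7), (8,7), (8,4), (6,2.889).
By the shoelace formula its area is 7.11.

7.11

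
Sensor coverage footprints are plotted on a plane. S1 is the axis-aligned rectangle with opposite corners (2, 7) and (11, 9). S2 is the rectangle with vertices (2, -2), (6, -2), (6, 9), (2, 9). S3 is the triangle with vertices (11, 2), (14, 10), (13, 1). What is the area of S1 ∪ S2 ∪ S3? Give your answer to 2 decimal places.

By inclusion–exclusion:
Individual areas: |S1| = 18, |S2| = 44, |S3| = 9.5.
|S1∩S2|: x∈[2,6], y∈[7,9] → 4·2 = 8.
|S1∩S3| = 0.
|S2∩S3| = 0.
|S1∩S2∩S3| = 0.
|S1 ∪ S2 ∪ S3| = 71.5 − 8 + 0 = 63.50.

63.50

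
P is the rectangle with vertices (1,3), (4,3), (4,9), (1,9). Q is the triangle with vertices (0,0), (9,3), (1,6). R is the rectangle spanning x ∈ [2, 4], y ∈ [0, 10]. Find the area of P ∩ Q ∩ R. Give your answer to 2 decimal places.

The intersection is the polygon with vertices (2,3), (2,5.625), (4,4.875), (4,3).
By the shoelace formula its area is 4.50.

4.50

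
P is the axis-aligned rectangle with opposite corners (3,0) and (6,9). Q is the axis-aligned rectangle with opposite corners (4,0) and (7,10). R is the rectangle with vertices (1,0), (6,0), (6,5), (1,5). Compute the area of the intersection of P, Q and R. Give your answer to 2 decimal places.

10.00

The intersection is the polygon with vertices (6,0), (4,0), (4,5), (6,5).
By the shoelace formula its area is 10.00.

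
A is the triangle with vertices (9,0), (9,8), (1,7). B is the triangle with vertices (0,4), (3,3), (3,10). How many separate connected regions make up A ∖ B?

2

A ∖ B splits into 2 disjoint pieces (area 30, area 0.0928).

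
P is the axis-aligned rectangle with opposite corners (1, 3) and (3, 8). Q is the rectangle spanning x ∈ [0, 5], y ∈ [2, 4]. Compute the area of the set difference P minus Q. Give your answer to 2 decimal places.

8.00

|P∩Q|: x∈[1,3], y∈[3,4] → 2·1 = 2.
|P| = 10.
|P ∖ Q| = |P| − |P∩Q| = 10 − 2 = 8.00.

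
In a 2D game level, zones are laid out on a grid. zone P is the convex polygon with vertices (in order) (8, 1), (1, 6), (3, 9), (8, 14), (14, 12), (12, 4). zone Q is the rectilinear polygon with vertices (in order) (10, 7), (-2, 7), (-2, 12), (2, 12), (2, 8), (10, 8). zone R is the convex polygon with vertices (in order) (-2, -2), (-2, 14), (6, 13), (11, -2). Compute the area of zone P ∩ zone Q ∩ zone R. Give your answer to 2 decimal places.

The intersection is the polygon with vertices (7.667,8), (8,7), (1.667,7), (2.333,8).
By the shoelace formula its area is 5.83.

5.83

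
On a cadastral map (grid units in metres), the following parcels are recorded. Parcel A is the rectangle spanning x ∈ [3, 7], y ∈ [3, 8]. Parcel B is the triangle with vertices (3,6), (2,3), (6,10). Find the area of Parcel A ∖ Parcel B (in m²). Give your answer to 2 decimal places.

18.48

|Parcel A| = 20, |Parcel A∩Parcel B| = 1.5179.
|Parcel A ∖ Parcel B| = |Parcel A| − |Parcel A∩Parcel B| = 20 − 1.5179 = 18.48.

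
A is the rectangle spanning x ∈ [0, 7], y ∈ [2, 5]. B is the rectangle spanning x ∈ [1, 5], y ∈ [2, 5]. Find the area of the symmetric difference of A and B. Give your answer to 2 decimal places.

|A∩B|: x∈[1,5], y∈[2,5] → 4·3 = 12.
|A △ B| = |A| + |B| − 2·|A∩B| = 21 + 12 − 24 = 9.00.

9.00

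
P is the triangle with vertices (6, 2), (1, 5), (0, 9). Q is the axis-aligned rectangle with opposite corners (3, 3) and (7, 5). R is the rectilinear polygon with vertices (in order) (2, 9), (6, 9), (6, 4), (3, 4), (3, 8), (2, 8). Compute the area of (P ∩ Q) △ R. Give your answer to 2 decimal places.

|P ∩ Q| = 2.0381.
|(P ∩ Q) ∩ R| = 0.8571.
|(P ∩ Q) △ R| = 2.0381 + 16 − 1.7143 = 16.32.

16.32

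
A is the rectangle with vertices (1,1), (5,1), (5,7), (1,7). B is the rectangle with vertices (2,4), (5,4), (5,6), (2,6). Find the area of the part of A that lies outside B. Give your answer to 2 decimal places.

|A∩B|: x∈[2,5], y∈[4,6] → 3·2 = 6.
|A| = 24.
|A ∖ B| = |A| − |A∩B| = 24 − 6 = 18.00.

18.00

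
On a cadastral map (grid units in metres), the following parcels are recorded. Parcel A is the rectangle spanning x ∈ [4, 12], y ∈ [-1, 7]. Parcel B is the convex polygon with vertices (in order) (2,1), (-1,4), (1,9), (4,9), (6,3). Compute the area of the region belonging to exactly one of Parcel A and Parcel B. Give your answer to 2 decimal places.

87.83

|Parcel A| = 64, |Parcel B| = 36.5, |Parcel A∩Parcel B| = 6.3333.
|Parcel A △ Parcel B| = |Parcel A| + |Parcel B| − 2·|Parcel A∩Parcel B| = 64 + 36.5 − 12.6667 = 87.83.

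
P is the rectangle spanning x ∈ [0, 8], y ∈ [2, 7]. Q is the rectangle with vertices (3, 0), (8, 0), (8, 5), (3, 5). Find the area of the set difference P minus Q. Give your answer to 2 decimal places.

25.00

|P∩Q|: x∈[3,8], y∈[2,5] → 5·3 = 15.
|P| = 40.
|P ∖ Q| = |P| − |P∩Q| = 40 − 15 = 25.00.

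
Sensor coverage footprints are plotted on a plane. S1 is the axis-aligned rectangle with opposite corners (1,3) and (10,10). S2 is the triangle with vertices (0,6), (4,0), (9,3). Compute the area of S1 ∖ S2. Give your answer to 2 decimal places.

53.08

|S1| = 63, |S1∩S2| = 9.9167.
|S1 ∖ S2| = |S1| − |S1∩S2| = 63 − 9.9167 = 53.08.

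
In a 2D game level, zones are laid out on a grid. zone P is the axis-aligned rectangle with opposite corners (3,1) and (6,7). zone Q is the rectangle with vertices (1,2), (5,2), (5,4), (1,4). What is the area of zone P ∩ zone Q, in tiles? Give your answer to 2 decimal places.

4.00

|zone P∩zone Q|: x∈[3,5], y∈[2,4] → 2·2 = 4.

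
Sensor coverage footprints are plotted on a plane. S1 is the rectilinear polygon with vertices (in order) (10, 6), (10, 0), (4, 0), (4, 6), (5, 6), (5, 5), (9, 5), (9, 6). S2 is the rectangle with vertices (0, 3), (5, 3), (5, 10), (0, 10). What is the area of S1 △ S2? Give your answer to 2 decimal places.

|S1| = 32, |S2| = 35, |S1∩S2| = 3.
|S1 △ S2| = |S1| + |S2| − 2·|S1∩S2| = 32 + 35 − 6 = 61.00.

61.00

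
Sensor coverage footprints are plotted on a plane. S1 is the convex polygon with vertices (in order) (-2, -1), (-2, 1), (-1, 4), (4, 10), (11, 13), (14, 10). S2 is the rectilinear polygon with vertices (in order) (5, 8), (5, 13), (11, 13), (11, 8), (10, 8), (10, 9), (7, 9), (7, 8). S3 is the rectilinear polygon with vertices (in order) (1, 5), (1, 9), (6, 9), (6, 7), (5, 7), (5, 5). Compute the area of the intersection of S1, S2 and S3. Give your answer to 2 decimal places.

1.00

The intersection is the polygon with vertices (5,8), (5,9), (6,9), (6,8).
By the shoelace formula its area is 1.00.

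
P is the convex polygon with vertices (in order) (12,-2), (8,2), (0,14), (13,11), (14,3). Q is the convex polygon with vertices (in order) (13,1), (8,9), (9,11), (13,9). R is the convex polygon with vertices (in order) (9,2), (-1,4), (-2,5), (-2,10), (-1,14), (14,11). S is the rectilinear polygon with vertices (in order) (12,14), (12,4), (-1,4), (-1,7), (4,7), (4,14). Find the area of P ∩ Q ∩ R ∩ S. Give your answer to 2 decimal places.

The intersection is the polygon with vertices (12,9.5), (12,7.4), (10.588,4.859), (8,9), (9,11).
By the shoelace formula its area is 14.16.

14.16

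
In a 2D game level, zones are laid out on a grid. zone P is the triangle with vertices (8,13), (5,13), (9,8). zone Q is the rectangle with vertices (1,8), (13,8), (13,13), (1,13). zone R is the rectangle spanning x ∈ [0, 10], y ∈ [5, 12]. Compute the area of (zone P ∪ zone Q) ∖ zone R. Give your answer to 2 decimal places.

24.00

|zone P ∪ zone Q| = 60.
|(zone P ∪ zone Q) ∩ zone R| = 36.
|(zone P ∪ zone Q) ∖ zone R| = 60 − 36 = 24.00.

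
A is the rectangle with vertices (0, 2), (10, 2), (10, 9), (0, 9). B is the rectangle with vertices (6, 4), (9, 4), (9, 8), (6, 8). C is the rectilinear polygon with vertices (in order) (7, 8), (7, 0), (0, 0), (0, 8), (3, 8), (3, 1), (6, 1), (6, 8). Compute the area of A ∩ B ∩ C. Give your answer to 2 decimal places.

The intersection is the polygon with vertices (6,8), (7,8), (7,4), (6,4).
By the shoelace formula its area is 4.00.

4.00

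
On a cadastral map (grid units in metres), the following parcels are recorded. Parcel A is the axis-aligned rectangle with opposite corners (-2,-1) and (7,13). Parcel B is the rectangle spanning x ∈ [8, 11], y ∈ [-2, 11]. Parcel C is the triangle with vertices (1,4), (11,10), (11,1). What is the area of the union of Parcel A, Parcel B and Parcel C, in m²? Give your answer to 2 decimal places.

By inclusion–exclusion:
Individual areas: |Parcel A| = 126, |Parcel B| = 39, |Parcel C| = 45.
|Parcel A∩Parcel B| = 0 (no overlap).
|Parcel A∩Parcel C| = 16.2.
|Parcel B∩Parcel C| = 22.95.
|Parcel A∩Parcel B∩Parcel C| = 0.
|Parcel A ∪ Parcel B ∪ Parcel C| = 210 − 39.15 + 0 = 170.85.

170.85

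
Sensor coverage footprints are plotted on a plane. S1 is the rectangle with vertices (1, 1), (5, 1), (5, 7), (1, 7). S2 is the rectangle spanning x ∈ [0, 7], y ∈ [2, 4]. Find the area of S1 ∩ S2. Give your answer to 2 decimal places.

|S1∩S2|: x∈[1,5], y∈[2,4] → 4·2 = 8.

8.00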